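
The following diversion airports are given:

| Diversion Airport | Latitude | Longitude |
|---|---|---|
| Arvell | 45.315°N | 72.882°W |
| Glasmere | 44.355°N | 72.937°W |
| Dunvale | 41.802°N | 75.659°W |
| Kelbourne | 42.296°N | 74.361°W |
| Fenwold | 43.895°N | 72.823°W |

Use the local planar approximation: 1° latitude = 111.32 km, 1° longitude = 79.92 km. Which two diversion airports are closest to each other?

Pairwise distances:
Arvell–Glasmere: 106.958 km
Arvell–Dunvale: 449.655 km
Arvell–Kelbourne: 356.256 km
Arvell–Fenwold: 158.145 km
Glasmere–Dunvale: 357.903 km
Glasmere–Kelbourne: 255.906 km
Glasmere–Fenwold: 52.011 km
Dunvale–Kelbourne: 117.411 km
Dunvale–Fenwold: 325.050 km
Kelbourne–Fenwold: 216.316 km
Closest pair: Glasmere–Fenwold at 52.011 km.

Glasmere and Fenwold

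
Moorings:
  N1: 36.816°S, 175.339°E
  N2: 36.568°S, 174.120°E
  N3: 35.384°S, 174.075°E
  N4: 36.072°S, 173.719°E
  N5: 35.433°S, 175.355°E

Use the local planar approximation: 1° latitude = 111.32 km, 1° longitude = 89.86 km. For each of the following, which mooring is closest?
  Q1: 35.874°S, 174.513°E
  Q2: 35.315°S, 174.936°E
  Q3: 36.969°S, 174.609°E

Q1 at 35.874°S, 174.513°E:
  N1: 128.474 km
  N2: 84.945 km
  N3: 67.264 km
  N4: 74.676 km
  N5: 90.193 km
  → nearest: N3 (67.264 km)
Q2 at 35.315°S, 174.936°E:
  N1: 170.971 km
  N2: 157.583 km
  N3: 77.750 km
  N4: 138.061 km
  N5: 39.877 km
  → nearest: N5 (39.877 km)
Q3 at 36.969°S, 174.609°E:
  N1: 67.773 km
  N2: 62.638 km
  N3: 182.851 km
  N4: 127.933 km
  N5: 183.659 km
  → nearest: N2 (62.638 km)

Q1→N3; Q2→N5; Q3→N2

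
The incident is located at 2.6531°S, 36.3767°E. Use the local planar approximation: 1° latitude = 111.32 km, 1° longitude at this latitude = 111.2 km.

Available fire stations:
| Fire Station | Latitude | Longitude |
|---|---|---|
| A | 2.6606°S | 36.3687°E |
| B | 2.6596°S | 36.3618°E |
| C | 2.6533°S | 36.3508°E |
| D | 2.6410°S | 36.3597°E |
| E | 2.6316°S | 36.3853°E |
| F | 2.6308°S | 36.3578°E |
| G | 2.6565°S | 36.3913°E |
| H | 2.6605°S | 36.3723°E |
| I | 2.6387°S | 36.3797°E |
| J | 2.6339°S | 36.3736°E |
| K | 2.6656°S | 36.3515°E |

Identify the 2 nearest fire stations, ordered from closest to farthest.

H, A

Distances from 2.6531°S, 36.3767°E:
A: √((-0.0075·111.32)² + (-0.0080·111.2)²) = √(0.697058 + 0.791388) = 1.2200 km
B: √((-0.0065·111.32)² + (-0.0149·111.2)²) = √(0.523568 + 2.745251) = 1.8080 km
C: √((-0.0002·111.32)² + (-0.0259·111.2)²) = √(0.000496 + 8.294861) = 2.8802 km
D: √((0.0121·111.32)² + (-0.0170·111.2)²) = √(1.814334 + 3.573612) = 2.3212 km
E: √((0.0215·111.32)² + (0.0086·111.2)²) = √(5.728268 + 0.914548) = 2.5774 km
F: √((0.0223·111.32)² + (-0.0189·111.2)²) = √(6.162488 + 4.417059) = 3.2526 km
G: √((-0.0034·111.32)² + (0.0146·111.2)²) = √(0.143253 + 2.635817) = 1.6671 km
H: √((-0.0074·111.32)² + (-0.0044·111.2)²) = √(0.678594 + 0.239395) = 0.9581 km
I: √((0.0144·111.32)² + (0.0030·111.2)²) = √(2.569635 + 0.111289) = 1.6374 km
J: √((0.0192·111.32)² + (-0.0031·111.2)²) = √(4.568239 + 0.118832) = 2.1650 km
K: √((-0.0125·111.32)² + (-0.0252·111.2)²) = √(1.936272 + 7.852549) = 3.1287 km
Sorted: H (0.9581 km) < A (1.2200 km) < I (1.6374 km) < G (1.6671 km) < …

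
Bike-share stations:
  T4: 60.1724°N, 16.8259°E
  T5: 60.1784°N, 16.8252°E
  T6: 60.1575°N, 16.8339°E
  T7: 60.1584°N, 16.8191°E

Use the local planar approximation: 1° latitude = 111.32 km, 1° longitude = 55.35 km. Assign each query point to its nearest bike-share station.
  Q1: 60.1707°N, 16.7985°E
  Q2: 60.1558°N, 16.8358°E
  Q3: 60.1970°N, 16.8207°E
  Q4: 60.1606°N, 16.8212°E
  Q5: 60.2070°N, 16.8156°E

Q1 at 60.1707°N, 16.7985°E:
  T4: 1.5284 km
  T5: 1.7084 km
  T6: 2.4492 km
  T7: 1.7818 km
  → nearest: T4 (1.5284 km)
Q2 at 60.1558°N, 16.8358°E:
  T4: 1.9274 km
  T5: 2.5833 km
  T6: 0.2165 km
  T7: 0.9686 km
  → nearest: T6 (0.2165 km)
Q3 at 60.1970°N, 16.8207°E:
  T4: 2.7536 km
  T5: 2.0855 km
  T6: 4.4574 km
  T7: 4.2979 km
  → nearest: T5 (2.0855 km)
Q4 at 60.1606°N, 16.8212°E:
  T4: 1.3391 km
  T5: 1.9938 km
  T6: 0.7831 km
  T7: 0.2711 km
  → nearest: T7 (0.2711 km)
Q5 at 60.2070°N, 16.8156°E:
  T4: 3.8936 km
  T5: 3.2278 km
  T6: 5.6027 km
  T7: 5.4136 km
  → nearest: T5 (3.2278 km)

Q1→T4; Q2→T6; Q3→T5; Q4→T7; Q5→T5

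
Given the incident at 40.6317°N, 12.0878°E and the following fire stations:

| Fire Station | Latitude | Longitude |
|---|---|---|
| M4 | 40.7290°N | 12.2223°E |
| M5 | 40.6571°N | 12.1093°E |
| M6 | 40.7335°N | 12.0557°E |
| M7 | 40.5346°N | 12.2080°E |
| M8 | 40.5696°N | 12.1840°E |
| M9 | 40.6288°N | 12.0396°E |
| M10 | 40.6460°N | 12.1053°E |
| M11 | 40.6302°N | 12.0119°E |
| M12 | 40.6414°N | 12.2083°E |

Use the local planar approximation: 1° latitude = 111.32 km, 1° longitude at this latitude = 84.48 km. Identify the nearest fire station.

Distances from 40.6317°N, 12.0878°E:
M4: √((0.0973·111.32)² + (0.1345·84.48)²) = √(117.320006 + 129.107770) = 15.6980 km
M5: √((0.0254·111.32)² + (0.0215·84.48)²) = √(7.994915 + 3.299018) = 3.3606 km
M6: √((0.1018·111.32)² + (-0.0321·84.48)²) = √(128.422746 + 7.353903) = 11.6523 km
M7: √((-0.0971·111.32)² + (0.1202·84.48)²) = √(116.838199 + 103.113789) = 14.8308 km
M8: √((-0.0621·111.32)² + (0.0962·84.48)²) = √(47.789182 + 66.047739) = 10.6694 km
M9: √((-0.0029·111.32)² + (-0.0482·84.48)²) = √(0.104218 + 16.580663) = 4.0847 km
M10: √((0.0143·111.32)² + (0.0175·84.48)²) = √(2.534069 + 2.185667) = 2.1725 km
M11: √((-0.0015·111.32)² + (-0.0759·84.48)²) = √(0.027882 + 41.114154) = 6.4142 km
M12: √((0.0097·111.32)² + (0.1205·84.48)²) = √(1.165977 + 103.629142) = 10.2369 km
Minimum: M10 at 2.1725 km.

M10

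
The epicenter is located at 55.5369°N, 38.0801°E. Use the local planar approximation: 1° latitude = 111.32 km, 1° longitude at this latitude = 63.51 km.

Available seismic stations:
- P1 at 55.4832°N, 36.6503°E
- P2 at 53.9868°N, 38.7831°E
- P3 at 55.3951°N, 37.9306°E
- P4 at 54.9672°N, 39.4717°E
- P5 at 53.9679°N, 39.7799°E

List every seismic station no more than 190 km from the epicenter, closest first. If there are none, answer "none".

Distances from 55.5369°N, 38.0801°E:
P1: 91.0032 km
P2: 178.2396 km
P3: 18.4207 km
P4: 108.7800 km
P5: 205.3305 km
Threshold 190 km: P3 (18.4207 km), P1 (91.0032 km), P4 (108.7800 km), P2 (178.2396 km) are within range.

P3, P1, P4, P2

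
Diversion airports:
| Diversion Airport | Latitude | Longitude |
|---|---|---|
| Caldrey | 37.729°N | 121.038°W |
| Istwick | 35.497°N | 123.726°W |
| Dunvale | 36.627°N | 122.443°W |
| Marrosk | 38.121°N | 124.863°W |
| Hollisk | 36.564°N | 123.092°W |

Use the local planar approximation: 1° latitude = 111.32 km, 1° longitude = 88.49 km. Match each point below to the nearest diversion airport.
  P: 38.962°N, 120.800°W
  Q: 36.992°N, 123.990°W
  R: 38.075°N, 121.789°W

P at 38.962°N, 120.800°W:
  Caldrey: √((-1.233·111.32)² + (-0.238·88.49)²) = √(18839.63778 + 443.54971) = 138.864 km
  Istwick: √((-3.465·111.32)² + (-2.926·88.49)²) = √(148782.84989 + 67040.46744) = 464.568 km
  Dunvale: √((-2.335·111.32)² + (-1.643·88.49)²) = √(67564.74860 + 21137.98168) = 297.830 km
  Marrosk: √((-0.841·111.32)² + (-4.063·88.49)²) = √(8764.72687 + 129265.32275) = 371.524 km
  Hollisk: √((-2.398·111.32)² + (-2.292·88.49)²) = √(71259.82523 + 41135.57921) = 335.254 km
  → nearest: Caldrey (138.864 km)
Q at 36.992°N, 123.990°W:
  Caldrey: √((0.737·111.32)² + (2.952·88.49)²) = √(6731.02760 + 68237.18406) = 273.803 km
  Istwick: √((-1.495·111.32)² + (0.264·88.49)²) = √(27696.74807 + 545.75314) = 168.055 km
  Dunvale: √((-0.365·111.32)² + (1.547·88.49)²) = √(1650.94317 + 18739.97545) = 142.797 km
  Marrosk: √((1.129·111.32)² + (-0.873·88.49)²) = √(15795.53278 + 5967.83597) = 147.524 km
  Hollisk: √((-0.428·111.32)² + (0.898·88.49)²) = √(2270.04221 + 6314.53047) = 92.653 km
  → nearest: Hollisk (92.653 km)
R at 38.075°N, 121.789°W:
  Caldrey: √((-0.346·111.32)² + (0.751·88.49)²) = √(1483.53772 + 4416.39861) = 76.811 km
  Istwick: √((-2.578·111.32)² + (-1.937·88.49)²) = √(82359.21933 + 29379.71859) = 334.274 km
  Dunvale: √((-1.448·111.32)² + (-0.654·88.49)²) = √(25982.65454 + 3349.22163) = 171.266 km
  Marrosk: √((0.046·111.32)² + (-3.074·88.49)²) = √(26.22177 + 73993.93377) = 272.066 km
  Hollisk: √((-1.511·111.32)² + (-1.303·88.49)²) = √(28292.76055 + 13294.65959) = 203.930 km
  → nearest: Caldrey (76.811 km)

P→Caldrey; Q→Hollisk; R→Caldrey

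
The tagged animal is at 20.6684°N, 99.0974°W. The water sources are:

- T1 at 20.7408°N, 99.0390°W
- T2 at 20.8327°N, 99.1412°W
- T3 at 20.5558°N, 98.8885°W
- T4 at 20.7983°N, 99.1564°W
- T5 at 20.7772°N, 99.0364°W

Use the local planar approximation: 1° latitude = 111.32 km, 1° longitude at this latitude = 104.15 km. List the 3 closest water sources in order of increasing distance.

T1, T5, T4

Distances from 20.6684°N, 99.0974°W:
T1: 10.0971 km
T2: 18.8502 km
T3: 25.1094 km
T4: 15.7119 km
T5: 13.6768 km
Sorted: T1 (10.0971 km) < T5 (13.6768 km) < T4 (15.7119 km) < T2 (18.8502 km) < T3 (25.1094 km)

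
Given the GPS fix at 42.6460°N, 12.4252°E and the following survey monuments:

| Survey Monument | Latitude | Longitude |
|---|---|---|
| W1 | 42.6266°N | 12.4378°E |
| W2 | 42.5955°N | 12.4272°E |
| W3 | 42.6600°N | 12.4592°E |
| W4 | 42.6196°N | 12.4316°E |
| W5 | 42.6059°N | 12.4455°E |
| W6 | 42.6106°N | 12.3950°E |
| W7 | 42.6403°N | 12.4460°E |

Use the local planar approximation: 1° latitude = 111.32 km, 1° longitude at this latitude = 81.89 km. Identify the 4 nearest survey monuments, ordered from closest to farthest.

Distances from 42.6460°N, 12.4252°E:
W1: √((-0.0194·111.32)² + (0.0126·81.89)²) = √(4.663907 + 1.064640) = 2.3934 km
W2: √((-0.0505·111.32)² + (0.0020·81.89)²) = √(31.603061 + 0.026824) = 5.6240 km
W3: √((0.0140·111.32)² + (0.0340·81.89)²) = √(2.428860 + 7.752104) = 3.1908 km
W4: √((-0.0264·111.32)² + (0.0064·81.89)²) = √(8.636828 + 0.274677) = 2.9852 km
W5: √((-0.0401·111.32)² + (0.0203·81.89)²) = √(19.926689 + 2.763464) = 4.7634 km
W6: √((-0.0354·111.32)² + (-0.0302·81.89)²) = √(15.529337 + 6.116115) = 4.6525 km
W7: √((-0.0057·111.32)² + (0.0208·81.89)²) = √(0.402621 + 2.901272) = 1.8177 km
Sorted: W7 (1.8177 km) < W1 (2.3934 km) < W4 (2.9852 km) < W3 (3.1908 km) < W6 (4.6525 km) < W5 (4.7634 km) < …

W7, W1, W4, W3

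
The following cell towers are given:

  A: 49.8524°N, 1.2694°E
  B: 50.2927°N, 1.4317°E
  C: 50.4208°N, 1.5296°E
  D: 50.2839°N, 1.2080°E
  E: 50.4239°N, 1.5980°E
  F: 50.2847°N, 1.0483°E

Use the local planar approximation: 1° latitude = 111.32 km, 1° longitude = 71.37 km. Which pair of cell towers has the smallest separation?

Pairwise distances:
A–B: 50.3643 km
A–C: 65.9431 km
A–D: 48.2341 km
A–E: 67.8044 km
A–F: 50.6447 km
B–C: 15.8799 km
B–D: 15.9955 km
B–E: 18.8197 km
B–F: 27.3777 km
C–D: 27.5512 km
C–E: 4.8939 km
C–F: 37.5432 km
D–E: 31.9004 km
D–F: 11.3981 km
E–F: 42.1815 km
Closest pair: C–E at 4.8939 km.

C and E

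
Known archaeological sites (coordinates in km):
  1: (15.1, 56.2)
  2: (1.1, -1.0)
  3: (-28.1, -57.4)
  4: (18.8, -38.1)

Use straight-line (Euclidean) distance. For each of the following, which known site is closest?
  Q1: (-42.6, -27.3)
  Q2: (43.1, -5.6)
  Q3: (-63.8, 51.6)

Q1 at (-42.6, -27.3):
  1: √((57.7)² + (83.5)²) = √(3329.290 + 6972.250) = 101.5 km
  2: √((43.7)² + (26.3)²) = √(1909.690 + 691.690) = 51.0 km
  3: √((14.5)² + (-30.1)²) = √(210.250 + 906.010) = 33.4 km
  4: √((61.4)² + (-10.8)²) = √(3769.960 + 116.640) = 62.3 km
  → nearest: 3 (33.4 km)
Q2 at (43.1, -5.6):
  1: √((-28.0)² + (61.8)²) = √(784.000 + 3819.240) = 67.8 km
  2: √((-42.0)² + (4.6)²) = √(1764.000 + 21.160) = 42.3 km
  3: √((-71.2)² + (-51.8)²) = √(5069.440 + 2683.240) = 88.0 km
  4: √((-24.3)² + (-32.5)²) = √(590.490 + 1056.250) = 40.6 km
  → nearest: 4 (40.6 km)
Q3 at (-63.8, 51.6):
  1: √((78.9)² + (4.6)²) = √(6225.210 + 21.160) = 79.0 km
  2: √((64.9)² + (-52.6)²) = √(4212.010 + 2766.760) = 83.5 km
  3: √((35.7)² + (-109.0)²) = √(1274.490 + 11881.000) = 114.7 km
  4: √((82.6)² + (-89.7)²) = √(6822.760 + 8046.090) = 121.9 km
  → nearest: 1 (79.0 km)

Q1→3; Q2→4; Q3→1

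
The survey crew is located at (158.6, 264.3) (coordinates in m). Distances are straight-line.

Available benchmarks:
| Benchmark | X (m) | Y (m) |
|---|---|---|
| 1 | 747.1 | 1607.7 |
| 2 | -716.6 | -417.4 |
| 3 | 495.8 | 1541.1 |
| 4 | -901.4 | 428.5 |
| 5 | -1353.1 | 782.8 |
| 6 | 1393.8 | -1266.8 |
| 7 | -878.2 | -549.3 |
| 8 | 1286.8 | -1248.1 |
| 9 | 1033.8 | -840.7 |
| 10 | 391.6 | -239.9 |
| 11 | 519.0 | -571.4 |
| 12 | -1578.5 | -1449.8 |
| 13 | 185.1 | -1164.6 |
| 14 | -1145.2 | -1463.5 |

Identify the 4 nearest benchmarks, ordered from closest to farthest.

10, 11, 4, 2

Distances from (158.6, 264.3):
1: √((588.5)² + (1343.4)²) = √(346332.250 + 1804723.560) = 1466.6 m
2: √((-875.2)² + (-681.7)²) = √(765975.040 + 464714.890) = 1109.4 m
3: √((337.2)² + (1276.8)²) = √(113703.840 + 1630218.240) = 1320.6 m
4: √((-1060.0)² + (164.2)²) = √(1123600.000 + 26961.640) = 1072.6 m
5: √((-1511.7)² + (518.5)²) = √(2285236.890 + 268842.250) = 1598.1 m
6: √((1235.2)² + (-1531.1)²) = √(1525719.040 + 2344267.210) = 1967.2 m
7: √((-1036.8)² + (-813.6)²) = √(1074954.240 + 661944.960) = 1317.9 m
8: √((1128.2)² + (-1512.4)²) = √(1272835.240 + 2287353.760) = 1886.8 m
9: √((875.2)² + (-1105.0)²) = √(765975.040 + 1221025.000) = 1409.6 m
10: √((233.0)² + (-504.2)²) = √(54289.000 + 254217.640) = 555.4 m
11: √((360.4)² + (-835.7)²) = √(129888.160 + 698394.490) = 910.1 m
12: √((-1737.1)² + (-1714.1)²) = √(3017516.410 + 2938138.810) = 2440.4 m
13: √((26.5)² + (-1428.9)²) = √(702.250 + 2041755.210) = 1429.1 m
14: √((-1303.8)² + (-1727.8)²) = √(1699894.440 + 2985292.840) = 2164.5 m
Sorted: 10 (555.4 m) < 11 (910.1 m) < 4 (1072.6 m) < 2 (1109.4 m) < 7 (1317.9 m) < 3 (1320.6 m) < …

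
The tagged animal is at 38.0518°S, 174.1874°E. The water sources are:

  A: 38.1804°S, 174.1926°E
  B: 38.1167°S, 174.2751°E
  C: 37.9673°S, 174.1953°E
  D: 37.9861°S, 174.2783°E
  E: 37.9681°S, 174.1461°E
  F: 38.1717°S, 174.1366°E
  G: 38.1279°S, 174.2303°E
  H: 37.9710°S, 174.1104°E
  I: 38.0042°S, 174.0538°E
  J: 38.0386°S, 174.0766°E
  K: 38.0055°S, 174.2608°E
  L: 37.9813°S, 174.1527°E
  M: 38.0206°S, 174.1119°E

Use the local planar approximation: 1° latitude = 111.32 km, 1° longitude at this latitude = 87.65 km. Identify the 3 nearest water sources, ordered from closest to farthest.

M, K, L

Distances from 38.0518°S, 174.1874°E:
A: 14.3230 km
B: 10.5491 km
C: 9.4320 km
D: 10.8153 km
E: 9.9960 km
F: 14.0704 km
G: 9.2685 km
H: 11.2452 km
I: 12.8531 km
J: 9.8222 km
K: 8.2435 km
L: 8.4168 km
M: 7.4736 km
Sorted: M (7.4736 km) < K (8.2435 km) < L (8.4168 km) < G (9.2685 km) < C (9.4320 km) < …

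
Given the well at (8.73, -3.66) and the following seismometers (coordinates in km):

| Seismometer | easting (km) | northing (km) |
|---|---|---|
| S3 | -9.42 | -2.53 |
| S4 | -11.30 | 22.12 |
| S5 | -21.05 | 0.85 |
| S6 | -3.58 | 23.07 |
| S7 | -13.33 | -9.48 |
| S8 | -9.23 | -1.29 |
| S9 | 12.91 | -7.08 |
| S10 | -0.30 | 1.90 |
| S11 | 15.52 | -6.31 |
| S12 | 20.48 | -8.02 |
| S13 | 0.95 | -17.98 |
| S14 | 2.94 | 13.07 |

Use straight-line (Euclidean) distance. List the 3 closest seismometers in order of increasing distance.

Distances from (8.73, -3.66):
S3: 18.19 km
S4: 32.65 km
S5: 30.12 km
S6: 29.43 km
S7: 22.81 km
S8: 18.12 km
S9: 5.40 km
S10: 10.60 km
S11: 7.29 km
S12: 12.53 km
S13: 16.30 km
S14: 17.70 km
Sorted: S9 (5.40 km) < S11 (7.29 km) < S10 (10.60 km) < S12 (12.53 km) < S13 (16.30 km) < …

S9, S11, S10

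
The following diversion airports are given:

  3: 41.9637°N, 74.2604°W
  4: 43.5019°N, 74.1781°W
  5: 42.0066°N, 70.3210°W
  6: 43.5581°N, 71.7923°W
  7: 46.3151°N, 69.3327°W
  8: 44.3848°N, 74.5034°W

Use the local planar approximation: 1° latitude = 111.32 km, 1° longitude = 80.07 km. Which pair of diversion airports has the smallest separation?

4 and 8

Pairwise distances:
4–8: 101.6772 km
3–4: 171.3592 km
4–6: 191.1334 km
5–6: 209.0652 km
6–8: 235.7795 km
3–6: 265.6241 km
3–8: 270.2183 km
3–5: 315.4639 km
4–5: 350.8401 km
6–7: 364.6625 km
5–8: 426.8908 km
7–8: 466.4598 km
5–7: 486.1065 km
4–7: 498.5922 km
3–7: 624.7556 km
Closest pair: 4–8 at 101.6772 km.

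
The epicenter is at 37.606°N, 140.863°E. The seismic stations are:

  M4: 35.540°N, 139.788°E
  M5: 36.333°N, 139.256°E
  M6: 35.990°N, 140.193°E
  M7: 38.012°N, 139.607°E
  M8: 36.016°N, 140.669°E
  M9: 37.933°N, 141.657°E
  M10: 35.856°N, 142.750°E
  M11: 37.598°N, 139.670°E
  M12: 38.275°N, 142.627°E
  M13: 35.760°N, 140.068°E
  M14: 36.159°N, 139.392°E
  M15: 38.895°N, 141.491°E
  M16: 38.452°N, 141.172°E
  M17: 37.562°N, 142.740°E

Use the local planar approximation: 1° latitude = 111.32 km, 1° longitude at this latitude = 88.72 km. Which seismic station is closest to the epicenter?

Distances from 37.606°N, 140.863°E:
M4: √((-2.066·111.32)² + (-1.075·88.72)²) = √(52894.07537 + 9096.19988) = 248.978 km
M5: √((-1.273·111.32)² + (-1.607·88.72)²) = √(20081.82613 + 20327.07173) = 201.020 km
M6: √((-1.616·111.32)² + (-0.670·88.72)²) = √(32361.53462 + 3533.39892) = 189.460 km
M7: √((0.406·111.32)² + (-1.256·88.72)²) = √(2042.67118 + 12417.16194) = 120.249 km
M8: √((-1.590·111.32)² + (-0.194·88.72)²) = √(31328.57520 + 296.24193) = 177.834 km
M9: √((0.327·111.32)² + (0.794·88.72)²) = √(1325.07939 + 4962.31205) = 79.293 km
M10: √((-1.750·111.32)² + (1.887·88.72)²) = √(37950.93610 + 28027.66169) = 256.863 km
M11: √((-0.008·111.32)² + (-1.193·88.72)²) = √(0.79310 + 11202.73218) = 105.847 km
M12: √((0.669·111.32)² + (1.764·88.72)²) = √(5546.23964 + 24492.90104) = 173.318 km
M13: √((-1.846·111.32)² + (-0.795·88.72)²) = √(42228.90193 + 4974.81945) = 217.264 km
M14: √((-1.447·111.32)² + (-1.471·88.72)²) = √(25946.77929 + 17032.10837) = 207.314 km
M15: √((1.289·111.32)² + (0.628·88.72)²) = √(20589.80483 + 3104.29049) = 153.929 km
M16: √((0.846·111.32)² + (0.309·88.72)²) = √(8869.25459 + 751.55371) = 98.086 km
M17: √((-0.044·111.32)² + (1.877·88.72)²) = √(23.99119 + 27731.38827) = 166.599 km
Minimum: M9 at 79.293 km.

M9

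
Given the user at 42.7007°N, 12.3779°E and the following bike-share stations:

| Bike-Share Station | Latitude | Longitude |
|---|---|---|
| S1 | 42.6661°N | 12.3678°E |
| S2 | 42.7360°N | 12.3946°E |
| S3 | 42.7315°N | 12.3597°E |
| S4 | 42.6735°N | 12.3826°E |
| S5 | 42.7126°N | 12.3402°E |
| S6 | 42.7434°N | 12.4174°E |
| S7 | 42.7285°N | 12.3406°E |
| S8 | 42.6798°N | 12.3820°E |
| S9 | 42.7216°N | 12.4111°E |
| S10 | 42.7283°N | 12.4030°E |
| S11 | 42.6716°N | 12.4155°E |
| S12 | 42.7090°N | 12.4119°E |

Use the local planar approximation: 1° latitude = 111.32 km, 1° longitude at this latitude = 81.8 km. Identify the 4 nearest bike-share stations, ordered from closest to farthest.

Distances from 42.7007°N, 12.3779°E:
S1: 3.9393 km
S2: 4.1603 km
S3: 3.7379 km
S4: 3.0522 km
S5: 3.3563 km
S6: 5.7476 km
S7: 4.3459 km
S8: 2.3506 km
S9: 3.5761 km
S10: 3.6953 km
S11: 4.4669 km
S12: 2.9307 km
Sorted: S8 (2.3506 km) < S12 (2.9307 km) < S4 (3.0522 km) < S5 (3.3563 km) < S9 (3.5761 km) < S10 (3.6953 km) < …

S8, S12, S4, S5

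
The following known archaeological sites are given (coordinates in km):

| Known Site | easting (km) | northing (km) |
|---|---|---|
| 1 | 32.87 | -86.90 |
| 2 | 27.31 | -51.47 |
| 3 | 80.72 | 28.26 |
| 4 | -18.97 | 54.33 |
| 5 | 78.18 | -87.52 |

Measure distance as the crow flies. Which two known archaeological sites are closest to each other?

Pairwise distances:
1–2: 35.86 km
1–3: 124.71 km
1–4: 150.44 km
1–5: 45.31 km
2–3: 95.97 km
2–4: 115.48 km
2–5: 62.35 km
3–4: 103.04 km
3–5: 115.81 km
4–5: 171.93 km
Closest pair: 1–2 at 35.86 km.

1 and 2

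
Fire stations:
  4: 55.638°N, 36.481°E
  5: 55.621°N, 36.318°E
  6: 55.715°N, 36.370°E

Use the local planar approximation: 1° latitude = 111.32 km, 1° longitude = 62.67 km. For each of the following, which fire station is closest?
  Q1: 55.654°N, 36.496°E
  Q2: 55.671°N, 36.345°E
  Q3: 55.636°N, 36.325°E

Q1→4; Q2→6; Q3→5

Q1 at 55.654°N, 36.496°E:
  4: √((-0.016·111.32)² + (-0.015·62.67)²) = √(3.17239 + 0.88369) = 2.014 km
  5: √((-0.033·111.32)² + (-0.178·62.67)²) = √(13.49504 + 124.43983) = 11.745 km
  6: √((0.061·111.32)² + (-0.126·62.67)²) = √(46.11116 + 62.35345) = 10.415 km
  → nearest: 4 (2.014 km)
Q2 at 55.671°N, 36.345°E:
  4: √((-0.033·111.32)² + (0.136·62.67)²) = √(13.49504 + 72.64357) = 9.281 km
  5: √((-0.050·111.32)² + (-0.027·62.67)²) = √(30.98036 + 2.86317) = 5.818 km
  6: √((0.044·111.32)² + (0.025·62.67)²) = √(23.99119 + 2.45471) = 5.143 km
  → nearest: 6 (5.143 km)
Q3 at 55.636°N, 36.325°E:
  4: √((0.002·111.32)² + (0.156·62.67)²) = √(0.04957 + 95.58034) = 9.779 km
  5: √((-0.015·111.32)² + (-0.007·62.67)²) = √(2.78823 + 0.19245) = 1.726 km
  6: √((0.079·111.32)² + (0.045·62.67)²) = √(77.33936 + 7.95325) = 9.235 km
  → nearest: 5 (1.726 km)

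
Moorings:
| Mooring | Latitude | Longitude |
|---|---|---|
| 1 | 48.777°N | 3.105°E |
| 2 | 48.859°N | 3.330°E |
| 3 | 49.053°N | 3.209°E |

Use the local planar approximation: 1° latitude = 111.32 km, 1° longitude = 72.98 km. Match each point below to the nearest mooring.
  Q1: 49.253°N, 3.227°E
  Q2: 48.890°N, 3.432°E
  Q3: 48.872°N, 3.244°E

Q1 at 49.253°N, 3.227°E:
  1: √((-0.476·111.32)² + (-0.122·72.98)²) = √(2807.76206 + 79.27338) = 53.731 km
  2: √((-0.394·111.32)² + (0.103·72.98)²) = √(1923.70662 + 56.50439) = 44.500 km
  3: √((-0.200·111.32)² + (-0.018·72.98)²) = √(495.68570 + 1.72565) = 22.303 km
  → nearest: 3 (22.303 km)
Q2 at 48.890°N, 3.432°E:
  1: √((-0.113·111.32)² + (-0.327·72.98)²) = √(158.23527 + 569.51245) = 26.977 km
  2: √((-0.031·111.32)² + (-0.102·72.98)²) = √(11.90885 + 55.41254) = 8.205 km
  3: √((0.163·111.32)² + (-0.223·72.98)²) = √(329.24683 + 264.86065) = 24.374 km
  → nearest: 2 (8.205 km)
Q3 at 48.872°N, 3.244°E:
  1: √((-0.095·111.32)² + (-0.139·72.98)²) = √(111.83909 + 102.90520) = 14.654 km
  2: √((-0.013·111.32)² + (0.086·72.98)²) = √(2.09427 + 39.39169) = 6.441 km
  3: √((0.181·111.32)² + (-0.035·72.98)²) = √(405.97898 + 6.52445) = 20.310 km
  → nearest: 2 (6.441 km)

Q1→3; Q2→2; Q3→2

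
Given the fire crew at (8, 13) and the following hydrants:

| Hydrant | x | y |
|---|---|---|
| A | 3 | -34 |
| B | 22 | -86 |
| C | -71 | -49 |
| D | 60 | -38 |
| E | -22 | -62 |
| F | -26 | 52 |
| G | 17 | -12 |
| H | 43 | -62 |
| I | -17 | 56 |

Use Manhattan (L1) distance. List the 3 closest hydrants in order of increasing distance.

G, A, I

Distances from (8, 13):
A: 52
B: 113
C: 141
D: 103
E: 105
F: 73
G: 34
H: 110
I: 68
Sorted: G (34) < A (52) < I (68) < F (73) < D (103) < …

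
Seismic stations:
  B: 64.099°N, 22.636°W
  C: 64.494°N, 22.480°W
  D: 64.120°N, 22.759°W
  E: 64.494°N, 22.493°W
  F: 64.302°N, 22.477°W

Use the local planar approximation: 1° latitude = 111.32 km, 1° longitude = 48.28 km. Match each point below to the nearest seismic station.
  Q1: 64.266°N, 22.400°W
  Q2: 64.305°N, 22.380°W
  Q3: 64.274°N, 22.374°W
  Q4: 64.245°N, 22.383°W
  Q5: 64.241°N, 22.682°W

Q1→F; Q2→F; Q3→F; Q4→F; Q5→F

Q1 at 64.266°N, 22.400°W:
  B: 21.804 km
  C: 25.673 km
  D: 23.761 km
  E: 25.775 km
  F: 5.466 km
  → nearest: F (5.466 km)
Q2 at 64.305°N, 22.380°W:
  B: 26.051 km
  C: 21.586 km
  D: 27.549 km
  E: 21.735 km
  F: 4.695 km
  → nearest: F (4.695 km)
Q3 at 64.274°N, 22.374°W:
  B: 23.227 km
  C: 25.019 km
  D: 25.286 km
  E: 25.155 km
  F: 5.869 km
  → nearest: F (5.869 km)
Q4 at 64.245°N, 22.383°W:
  B: 20.331 km
  C: 28.112 km
  D: 22.873 km
  E: 28.223 km
  F: 7.801 km
  → nearest: F (7.801 km)
Q5 at 64.241°N, 22.682°W:
  B: 15.963 km
  C: 29.805 km
  D: 13.973 km
  E: 29.605 km
  F: 12.003 km
  → nearest: F (12.003 km)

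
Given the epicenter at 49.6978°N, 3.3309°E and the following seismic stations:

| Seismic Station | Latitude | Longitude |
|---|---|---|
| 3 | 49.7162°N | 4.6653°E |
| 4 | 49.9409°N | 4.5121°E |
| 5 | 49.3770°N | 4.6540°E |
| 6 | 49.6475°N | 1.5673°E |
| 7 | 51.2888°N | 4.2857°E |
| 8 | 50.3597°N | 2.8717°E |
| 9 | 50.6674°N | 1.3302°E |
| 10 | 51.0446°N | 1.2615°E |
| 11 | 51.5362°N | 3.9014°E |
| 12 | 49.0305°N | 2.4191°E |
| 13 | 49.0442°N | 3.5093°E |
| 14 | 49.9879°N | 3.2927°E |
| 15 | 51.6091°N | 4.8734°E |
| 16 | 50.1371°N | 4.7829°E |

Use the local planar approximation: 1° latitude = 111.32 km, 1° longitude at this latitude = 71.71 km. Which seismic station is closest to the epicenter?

Distances from 49.6978°N, 3.3309°E:
3: √((0.0184·111.32)² + (1.3344·71.71)²) = √(4.195484 + 9156.542417) = 95.7117 km
4: √((0.2431·111.32)² + (1.1812·71.71)²) = √(732.345999 + 7174.742544) = 88.9218 km
5: √((-0.3208·111.32)² + (1.3231·71.71)²) = √(1275.308090 + 9002.119710) = 101.3776 km
6: √((-0.0503·111.32)² + (-1.7636·71.71)²) = √(31.353236 + 15994.093308) = 126.5917 km
7: √((1.5910·111.32)² + (0.9548·71.71)²) = √(31367.994606 + 4687.963975) = 189.8841 km
8: √((0.6619·111.32)² + (-0.4592·71.71)²) = √(5429.141458 + 1084.334320) = 80.7061 km
9: √((0.9696·111.32)² + (-2.0007·71.71)²) = √(11650.152464 + 20583.697427) = 179.5379 km
10: √((1.3468·111.32)² + (-2.0694·71.71)²) = √(22477.738309 + 22021.572854) = 210.9486 km
11: √((1.8384·111.32)² + (0.5705·71.71)²) = √(41881.904099 + 1673.673510) = 208.6997 km
12: √((-0.6673·111.32)² + (-0.9118·71.71)²) = √(5518.088291 + 4275.221502) = 98.9612 km
13: √((-0.6536·111.32)² + (0.1784·71.71)²) = √(5293.835993 + 163.662487) = 73.8749 km
14: √((0.2901·111.32)² + (-0.0382·71.71)²) = √(1042.898044 + 7.503885) = 32.4099 km
15: √((1.9113·111.32)² + (1.5425·71.71)²) = √(45269.335011 + 12235.163871) = 239.8010 km
16: √((0.4393·111.32)² + (1.4520·71.71)²) = √(2391.491281 + 10841.582469) = 115.0351 km
Minimum: 14 at 32.4099 km.

14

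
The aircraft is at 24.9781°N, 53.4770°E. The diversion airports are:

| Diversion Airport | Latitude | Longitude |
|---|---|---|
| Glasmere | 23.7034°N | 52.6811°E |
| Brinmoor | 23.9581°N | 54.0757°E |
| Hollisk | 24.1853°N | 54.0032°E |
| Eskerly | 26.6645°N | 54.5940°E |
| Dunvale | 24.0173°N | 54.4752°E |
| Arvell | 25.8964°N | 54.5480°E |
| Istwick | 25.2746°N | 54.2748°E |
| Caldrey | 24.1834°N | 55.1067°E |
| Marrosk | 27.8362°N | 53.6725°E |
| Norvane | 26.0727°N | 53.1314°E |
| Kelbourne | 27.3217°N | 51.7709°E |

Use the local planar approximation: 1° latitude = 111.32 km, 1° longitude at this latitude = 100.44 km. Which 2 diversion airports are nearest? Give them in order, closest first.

Distances from 24.9781°N, 53.4770°E:
Glasmere: 162.8678 km
Brinmoor: 128.4866 km
Hollisk: 102.8695 km
Eskerly: 218.6996 km
Dunvale: 146.6000 km
Arvell: 148.3966 km
Istwick: 86.6626 km
Caldrey: 186.0637 km
Marrosk: 318.7691 km
Norvane: 126.6987 km
Kelbourne: 312.1343 km
Sorted: Istwick (86.6626 km) < Hollisk (102.8695 km) < Norvane (126.6987 km) < Brinmoor (128.4866 km) < …

Istwick, Hollisk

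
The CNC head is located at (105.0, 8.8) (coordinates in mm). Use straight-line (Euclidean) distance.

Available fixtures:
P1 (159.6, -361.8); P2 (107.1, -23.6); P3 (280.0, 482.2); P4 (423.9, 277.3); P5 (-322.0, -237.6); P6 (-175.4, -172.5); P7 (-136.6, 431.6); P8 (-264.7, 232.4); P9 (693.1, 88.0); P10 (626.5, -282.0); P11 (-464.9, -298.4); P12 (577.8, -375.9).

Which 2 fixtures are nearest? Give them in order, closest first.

Distances from (105.0, 8.8):
P1: 374.6 mm
P2: 32.5 mm
P3: 504.7 mm
P4: 416.9 mm
P5: 493.0 mm
P6: 333.9 mm
P7: 487.0 mm
P8: 432.1 mm
P9: 593.4 mm
P10: 597.1 mm
P11: 647.4 mm
P12: 609.5 mm
Sorted: P2 (32.5 mm) < P6 (333.9 mm) < P1 (374.6 mm) < P4 (416.9 mm) < …

P2, P6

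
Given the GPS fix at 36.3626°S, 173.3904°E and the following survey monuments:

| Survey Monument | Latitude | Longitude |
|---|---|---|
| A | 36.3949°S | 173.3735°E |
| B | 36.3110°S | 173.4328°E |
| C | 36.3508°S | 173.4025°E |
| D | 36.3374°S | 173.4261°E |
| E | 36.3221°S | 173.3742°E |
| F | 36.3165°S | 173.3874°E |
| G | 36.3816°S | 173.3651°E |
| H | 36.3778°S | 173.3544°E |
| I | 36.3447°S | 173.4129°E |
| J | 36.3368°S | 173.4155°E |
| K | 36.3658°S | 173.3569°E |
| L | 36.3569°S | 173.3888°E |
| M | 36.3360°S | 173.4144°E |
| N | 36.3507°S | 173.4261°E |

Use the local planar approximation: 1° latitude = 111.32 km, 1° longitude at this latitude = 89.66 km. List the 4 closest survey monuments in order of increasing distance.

L, C, I, K

Distances from 36.3626°S, 173.3904°E:
A: √((-0.0323·111.32)² + (-0.0169·89.66)²) = √(12.928598 + 2.295995) = 3.9019 km
B: √((0.0516·111.32)² + (0.0424·89.66)²) = √(32.994823 + 14.452041) = 6.8882 km
C: √((0.0118·111.32)² + (0.0121·89.66)²) = √(1.725482 + 1.176978) = 1.7037 km
D: √((0.0252·111.32)² + (0.0357·89.66)²) = √(7.869506 + 10.245518) = 4.2562 km
E: √((0.0405·111.32)² + (-0.0162·89.66)²) = √(20.326212 + 2.109733) = 4.7367 km
F: √((0.0461·111.32)² + (-0.0030·89.66)²) = √(26.335905 + 0.072350) = 5.1389 km
G: √((-0.0190·111.32)² + (-0.0253·89.66)²) = √(4.473563 + 5.145629) = 3.1015 km
H: √((-0.0152·111.32)² + (-0.0360·89.66)²) = √(2.863081 + 10.418435) = 3.6444 km
I: √((0.0179·111.32)² + (0.0225·89.66)²) = √(3.970566 + 4.069701) = 2.8355 km
J: √((0.0258·111.32)² + (0.0251·89.66)²) = √(8.248706 + 5.064597) = 3.6487 km
K: √((-0.0032·111.32)² + (-0.0335·89.66)²) = √(0.126896 + 9.021673) = 3.0247 km
L: √((0.0057·111.32)² + (-0.0016·89.66)²) = √(0.402621 + 0.020580) = 0.6505 km
M: √((0.0266·111.32)² + (0.0240·89.66)²) = √(8.768184 + 4.630415) = 3.6604 km
N: √((0.0119·111.32)² + (0.0357·89.66)²) = √(1.754851 + 10.245518) = 3.4642 km
Sorted: L (0.6505 km) < C (1.7037 km) < I (2.8355 km) < K (3.0247 km) < G (3.1015 km) < N (3.4642 km) < …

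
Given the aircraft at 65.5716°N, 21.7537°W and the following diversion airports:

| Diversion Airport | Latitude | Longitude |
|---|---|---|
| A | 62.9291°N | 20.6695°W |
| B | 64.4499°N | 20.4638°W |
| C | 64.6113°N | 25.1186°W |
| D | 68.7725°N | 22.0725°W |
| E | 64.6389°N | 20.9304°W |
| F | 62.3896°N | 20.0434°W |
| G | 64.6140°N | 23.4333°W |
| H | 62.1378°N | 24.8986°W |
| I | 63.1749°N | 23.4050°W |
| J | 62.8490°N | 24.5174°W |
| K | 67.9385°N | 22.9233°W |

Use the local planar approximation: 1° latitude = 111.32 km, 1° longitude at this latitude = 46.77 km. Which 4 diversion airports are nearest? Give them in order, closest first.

E, G, B, C

Distances from 65.5716°N, 21.7537°W:
A: √((-2.6425·111.32)² + (1.0842·46.77)²) = √(86531.929402 + 2571.304712) = 298.5016 km
B: √((-1.1217·111.32)² + (1.2899·46.77)²) = √(15591.928518 + 3639.542753) = 138.6776 km
C: √((-0.9603·111.32)² + (-3.3649·46.77)²) = √(11427.737425 + 24767.322779) = 190.2500 km
D: √((3.2009·111.32)² + (-0.3188·46.77)²) = √(126966.926954 + 222.316330) = 356.6360 km
E: √((-0.9327·111.32)² + (0.8233·46.77)²) = √(10780.287640 + 1482.692090) = 110.7383 km
F: √((-3.1820·111.32)² + (1.7103·46.77)²) = √(125471.978426 + 6398.517046) = 363.1398 km
G: √((-0.9576·111.32)² + (-1.6796·46.77)²) = √(11363.566822 + 6170.871057) = 132.4177 km
H: √((-3.4338·111.32)² + (-3.1449·46.77)²) = √(146115.533432 + 21634.577626) = 409.5731 km
I: √((-2.3967·111.32)² + (-1.6513·46.77)²) = √(71182.583639 + 5964.673854) = 277.7540 km
J: √((-2.7226·111.32)² + (-2.7637·46.77)²) = √(91857.384565 + 16707.694935) = 329.4922 km
K: √((2.3669·111.32)² + (-1.1696·46.77)²) = √(69423.453595 + 2992.329810) = 269.1018 km
Sorted: E (110.7383 km) < G (132.4177 km) < B (138.6776 km) < C (190.2500 km) < K (269.1018 km) < I (277.7540 km) < …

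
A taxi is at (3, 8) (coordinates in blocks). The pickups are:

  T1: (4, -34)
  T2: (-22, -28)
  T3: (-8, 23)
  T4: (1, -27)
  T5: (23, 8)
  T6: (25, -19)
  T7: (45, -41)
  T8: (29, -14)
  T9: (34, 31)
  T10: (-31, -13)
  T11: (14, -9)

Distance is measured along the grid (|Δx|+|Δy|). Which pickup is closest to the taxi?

T5

Distances from (3, 8):
T1: 43 blocks
T2: 61 blocks
T3: 26 blocks
T4: 37 blocks
T5: 20 blocks
T6: 49 blocks
T7: 91 blocks
T8: 48 blocks
T9: 54 blocks
T10: 55 blocks
T11: 28 blocks
Minimum: T5 at 20 blocks.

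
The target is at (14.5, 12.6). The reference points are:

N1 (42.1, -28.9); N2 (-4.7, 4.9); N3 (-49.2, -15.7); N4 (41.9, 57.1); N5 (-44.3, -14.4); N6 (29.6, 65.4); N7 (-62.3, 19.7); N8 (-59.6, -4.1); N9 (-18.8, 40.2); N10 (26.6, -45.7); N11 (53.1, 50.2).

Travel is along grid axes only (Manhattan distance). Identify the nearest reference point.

Distances from (14.5, 12.6):
N1: 69.1
N2: 26.9
N3: 92.0
N4: 71.9
N5: 85.8
N6: 67.9
N7: 83.9
N8: 90.8
N9: 60.9
N10: 70.4
N11: 76.2
Minimum: N2 at 26.9.

N2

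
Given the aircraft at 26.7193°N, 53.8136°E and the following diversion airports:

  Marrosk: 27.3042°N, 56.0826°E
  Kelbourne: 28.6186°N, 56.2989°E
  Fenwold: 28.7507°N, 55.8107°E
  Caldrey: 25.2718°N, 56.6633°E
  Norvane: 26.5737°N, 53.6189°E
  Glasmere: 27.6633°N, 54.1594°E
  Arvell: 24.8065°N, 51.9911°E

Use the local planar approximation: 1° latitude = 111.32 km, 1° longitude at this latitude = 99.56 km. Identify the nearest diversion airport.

Norvane

Distances from 26.7193°N, 53.8136°E:
Marrosk: √((0.5849·111.32)² + (2.2690·99.56)²) = √(4239.451176 + 51031.550955) = 235.0979 km
Kelbourne: √((1.8993·111.32)² + (2.4853·99.56)²) = √(44702.677037 + 61224.805696) = 325.4650 km
Fenwold: √((2.0314·111.32)² + (1.9971·99.56)²) = √(51137.240842 + 39533.876316) = 301.1165 km
Caldrey: √((-1.4475·111.32)² + (2.8497·99.56)²) = √(25964.713814 + 80494.843557) = 326.2814 km
Norvane: √((-0.1456·111.32)² + (-0.1947·99.56)²) = √(262.705488 + 375.752327) = 25.2677 km
Glasmere: √((0.9440·111.32)² + (0.3458·99.56)²) = √(11043.084210 + 1185.276718) = 110.5819 km
Arvell: √((-1.9128·111.32)² + (-1.8225·99.56)²) = √(45340.418199 + 32923.412994) = 279.7567 km
Minimum: Norvane at 25.2677 km.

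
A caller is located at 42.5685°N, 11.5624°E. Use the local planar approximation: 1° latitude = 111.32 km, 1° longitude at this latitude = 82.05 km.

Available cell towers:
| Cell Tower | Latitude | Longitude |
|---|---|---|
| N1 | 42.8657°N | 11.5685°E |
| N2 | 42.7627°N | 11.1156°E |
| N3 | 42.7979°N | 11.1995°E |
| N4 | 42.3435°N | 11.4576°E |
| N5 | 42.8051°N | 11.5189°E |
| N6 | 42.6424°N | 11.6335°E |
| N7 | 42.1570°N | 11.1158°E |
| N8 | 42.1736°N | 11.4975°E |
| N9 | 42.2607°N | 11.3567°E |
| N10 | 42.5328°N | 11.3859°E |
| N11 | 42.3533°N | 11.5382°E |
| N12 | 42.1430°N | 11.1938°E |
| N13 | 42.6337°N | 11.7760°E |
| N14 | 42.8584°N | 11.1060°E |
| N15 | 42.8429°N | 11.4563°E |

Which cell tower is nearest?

N6

Distances from 42.5685°N, 11.5624°E:
N1: 33.0881 km
N2: 42.5594 km
N3: 39.2267 km
N4: 26.4819 km
N5: 26.5790 km
N6: 10.0851 km
N7: 58.6612 km
N8: 44.2816 km
N9: 38.1955 km
N10: 15.0172 km
N11: 24.0382 km
N12: 56.1986 km
N13: 18.9693 km
N14: 49.4347 km
N15: 31.7625 km
Minimum: N6 at 10.0851 km.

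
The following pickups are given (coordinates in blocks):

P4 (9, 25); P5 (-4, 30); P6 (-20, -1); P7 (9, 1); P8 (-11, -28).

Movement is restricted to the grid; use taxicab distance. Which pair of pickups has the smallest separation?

P4 and P5

Pairwise distances:
P4–P5: 18 blocks
P4–P6: 55 blocks
P4–P7: 24 blocks
P4–P8: 73 blocks
P5–P6: 47 blocks
P5–P7: 42 blocks
P5–P8: 65 blocks
P6–P7: 31 blocks
P6–P8: 36 blocks
P7–P8: 49 blocks
Closest pair: P4–P5 at 18 blocks.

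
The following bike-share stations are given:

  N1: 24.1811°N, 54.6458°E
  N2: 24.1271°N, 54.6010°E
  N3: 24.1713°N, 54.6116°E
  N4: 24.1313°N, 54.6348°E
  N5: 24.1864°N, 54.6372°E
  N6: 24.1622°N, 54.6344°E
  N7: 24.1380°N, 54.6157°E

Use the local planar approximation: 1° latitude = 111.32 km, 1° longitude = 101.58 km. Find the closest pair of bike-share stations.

Pairwise distances:
N1–N2: √((-0.0540·111.32)² + (-0.0448·101.58)²) = √(36.135487 + 20.709635) = 7.5396 km
N1–N3: √((-0.0098·111.32)² + (-0.0342·101.58)²) = √(1.190141 + 12.068926) = 3.6413 km
N1–N4: √((-0.0498·111.32)² + (-0.0110·101.58)²) = √(30.733009 + 1.248538) = 5.6552 km
N1–N5: √((0.0053·111.32)² + (-0.0086·101.58)²) = √(0.348095 + 0.763156) = 1.0542 km
N1–N6: √((-0.0189·111.32)² + (-0.0114·101.58)²) = √(4.426597 + 1.340992) = 2.4016 km
N1–N7: √((-0.0431·111.32)² + (-0.0301·101.58)²) = √(23.019768 + 9.348661) = 5.6893 km
N2–N3: √((0.0442·111.32)² + (0.0106·101.58)²) = √(24.209785 + 1.159386) = 5.0368 km
N2–N4: √((0.0042·111.32)² + (0.0338·101.58)²) = √(0.218597 + 11.788263) = 3.4651 km
N2–N5: √((0.0593·111.32)² + (0.0362·101.58)²) = √(43.576845 + 13.521770) = 7.5564 km
N2–N6: √((0.0351·111.32)² + (0.0334·101.58)²) = √(15.267243 + 11.510902) = 5.1748 km
N2–N7: √((0.0109·111.32)² + (0.0147·101.58)²) = √(1.472310 + 2.229724) = 1.9241 km
N3–N4: √((-0.0400·111.32)² + (0.0232·101.58)²) = √(19.827428 + 5.553828) = 5.0380 km
N3–N5: √((0.0151·111.32)² + (0.0256·101.58)²) = √(2.825532 + 6.762330) = 3.0964 km
N3–N6: √((-0.0091·111.32)² + (0.0228·101.58)²) = √(1.026193 + 5.363967) = 2.5279 km
N3–N7: √((-0.0333·111.32)² + (0.0041·101.58)²) = √(13.741523 + 0.173454) = 3.7303 km
N4–N5: √((0.0551·111.32)² + (0.0024·101.58)²) = √(37.622668 + 0.059435) = 6.1386 km
N4–N6: √((0.0309·111.32)² + (-0.0004·101.58)²) = √(11.832141 + 0.001651) = 3.4400 km
N4–N7: √((0.0067·111.32)² + (-0.0191·101.58)²) = √(0.556283 + 3.764291) = 2.0786 km
N5–N6: √((-0.0242·111.32)² + (-0.0028·101.58)²) = √(7.257334 + 0.080897) = 2.7089 km
N5–N7: √((-0.0484·111.32)² + (-0.0215·101.58)²) = √(29.029337 + 4.769725) = 5.8137 km
N6–N7: √((-0.0242·111.32)² + (-0.0187·101.58)²) = √(7.257334 + 3.608275) = 3.2963 km
Closest pair: N1–N5 at 1.0542 km.

N1 and N5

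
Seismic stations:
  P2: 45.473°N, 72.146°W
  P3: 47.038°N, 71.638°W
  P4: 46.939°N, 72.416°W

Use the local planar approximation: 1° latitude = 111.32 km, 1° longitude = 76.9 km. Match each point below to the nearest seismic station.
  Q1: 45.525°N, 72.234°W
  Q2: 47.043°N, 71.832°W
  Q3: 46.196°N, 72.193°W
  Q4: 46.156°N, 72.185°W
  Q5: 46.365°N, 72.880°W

Q1→P2; Q2→P3; Q3→P2; Q4→P2; Q5→P4

Q1 at 45.525°N, 72.234°W:
  P2: √((-0.052·111.32)² + (0.088·76.9)²) = √(33.50835 + 45.79500) = 8.905 km
  P3: √((1.513·111.32)² + (0.596·76.9)²) = √(28367.70823 + 2100.60889) = 174.552 km
  P4: √((1.414·111.32)² + (-0.182·76.9)²) = √(24776.79995 + 195.88242) = 158.027 km
  → nearest: P2 (8.905 km)
Q2 at 47.043°N, 71.832°W:
  P2: √((-1.570·111.32)² + (-0.314·76.9)²) = √(30545.39180 + 583.05829) = 176.433 km
  P3: √((-0.005·111.32)² + (0.194·76.9)²) = √(0.30980 + 222.56463) = 14.929 km
  P4: √((-0.104·111.32)² + (-0.584·76.9)²) = √(134.03341 + 2016.87217) = 46.378 km
  → nearest: P3 (14.929 km)
Q3 at 46.196°N, 72.193°W:
  P2: √((-0.723·111.32)² + (0.047·76.9)²) = √(6477.73220 + 13.06316) = 80.565 km
  P3: √((0.842·111.32)² + (0.555·76.9)²) = √(8785.58284 + 1821.53972) = 102.991 km
  P4: √((0.743·111.32)² + (-0.223·76.9)²) = √(6841.06982 + 294.07791) = 84.470 km
  → nearest: P2 (80.565 km)
Q4 at 46.156°N, 72.185°W:
  P2: √((-0.683·111.32)² + (0.039·76.9)²) = √(5780.79812 + 8.99460) = 76.091 km
  P3: √((0.882·111.32)² + (0.547·76.9)²) = √(9640.14498 + 1769.40533) = 106.815 km
  P4: √((0.783·111.32)² + (-0.231·76.9)²) = √(7597.48619 + 315.55614) = 88.955 km
  → nearest: P2 (76.091 km)
Q5 at 46.365°N, 72.880°W:
  P2: √((-0.892·111.32)² + (0.734·76.9)²) = √(9859.98159 + 3185.99287) = 114.219 km
  P3: √((0.673·111.32)² + (1.242·76.9)²) = √(5612.76067 + 9122.12190) = 121.387 km
  P4: √((0.574·111.32)² + (0.464·76.9)²) = √(4082.91351 + 1273.17658) = 73.185 km
  → nearest: P4 (73.185 km)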